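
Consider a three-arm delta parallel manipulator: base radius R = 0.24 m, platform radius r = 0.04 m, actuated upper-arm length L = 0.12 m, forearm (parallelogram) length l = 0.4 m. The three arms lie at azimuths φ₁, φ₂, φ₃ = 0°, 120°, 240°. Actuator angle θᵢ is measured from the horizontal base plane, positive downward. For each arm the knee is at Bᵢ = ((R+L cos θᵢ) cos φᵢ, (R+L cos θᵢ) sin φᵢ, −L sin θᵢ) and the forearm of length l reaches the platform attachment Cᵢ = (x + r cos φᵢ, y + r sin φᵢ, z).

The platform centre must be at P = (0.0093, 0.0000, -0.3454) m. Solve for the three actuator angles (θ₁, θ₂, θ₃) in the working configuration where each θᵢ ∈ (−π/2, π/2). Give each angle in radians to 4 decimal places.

θ₁ = 0.6110, θ₂ = 0.6980, θ₃ = 0.6980

rotate P by −φ1: (0.0093, 0.0000, -0.3454)
  e−x'=0.1907;  (l²−L²−(e−x')²−y'²−z²)/2L = -0.0419
  θ1 = atan2(B,A) + arccos(C/0.3945) = 0.6110
arm 2 (φ=120.0°): x'=-0.0046, y'=-0.0081
  A=0.2046, B=-0.3454, C=(l²−L²−A²−y'²−z²)/(2L)=-0.0652
  γ=atan2(-0.3454,0.2046)=-1.0359;  ψ=arccos(-0.1624)=1.7339;  θ2=γ+ψ≈0.6980
φ3=240.0° → target in arm frame (-0.0047, 0.0081)
  A cos θ + B sin θ = C:  0.2046·cos θ + -0.3454·sin θ = -0.0652
  θ3 = atan2(B,A) + arccos(C/0.4015) = 0.6980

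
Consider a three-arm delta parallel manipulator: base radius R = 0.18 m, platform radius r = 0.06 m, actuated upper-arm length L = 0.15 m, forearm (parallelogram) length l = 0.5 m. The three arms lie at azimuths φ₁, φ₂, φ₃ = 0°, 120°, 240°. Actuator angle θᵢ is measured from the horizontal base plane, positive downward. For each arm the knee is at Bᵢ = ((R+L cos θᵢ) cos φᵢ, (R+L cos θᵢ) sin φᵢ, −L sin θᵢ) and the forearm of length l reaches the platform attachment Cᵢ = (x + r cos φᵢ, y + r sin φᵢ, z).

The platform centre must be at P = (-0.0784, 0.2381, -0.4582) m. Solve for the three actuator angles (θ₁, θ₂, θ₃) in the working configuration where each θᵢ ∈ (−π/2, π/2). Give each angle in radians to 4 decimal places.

θ₁ = 0.9602, θ₂ = -0.2616, θ₃ = 1.2221

arm 1 (φ=0.0°): x'=-0.0784, y'=0.2381
  e−x'=0.1984;  (l²−L²−(e−x')²−y'²−z²)/2L = -0.2617
  γ=atan2(-0.4582,0.1984)=-1.1622;  ψ=arccos(-0.5241)=2.1224;  θ1=γ+ψ≈0.9602
arm 2 (φ=120.0°): x'=0.2454, y'=-0.0512
  e−x'=-0.1254;  (l²−L²−(e−x')²−y'²−z²)/2L = -0.0026
  θ2 = atan2(B,A) + arccos(C/0.4751) = -0.2616
arm 3 (φ=240.0°): x'=-0.1670, y'=-0.1869
  A cos θ + B sin θ = C:  0.2870·cos θ + -0.4582·sin θ = -0.3326
  √(A²+B²)=0.5407;  θ3 = -1.0112+2.2333 ≈ 1.2221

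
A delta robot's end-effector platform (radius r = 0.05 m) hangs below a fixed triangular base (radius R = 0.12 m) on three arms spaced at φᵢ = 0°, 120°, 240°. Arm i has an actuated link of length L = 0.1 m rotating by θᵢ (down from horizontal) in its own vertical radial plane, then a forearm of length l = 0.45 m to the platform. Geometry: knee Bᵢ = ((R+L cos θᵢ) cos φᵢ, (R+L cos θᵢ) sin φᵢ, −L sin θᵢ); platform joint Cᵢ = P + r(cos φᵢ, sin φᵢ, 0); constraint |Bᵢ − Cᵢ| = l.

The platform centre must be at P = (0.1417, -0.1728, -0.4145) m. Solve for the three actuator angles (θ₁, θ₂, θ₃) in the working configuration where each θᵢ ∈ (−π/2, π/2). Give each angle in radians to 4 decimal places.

rotate P by −φ1: (0.1417, -0.1728, -0.4145)
  A cos θ + B sin θ = C:  -0.0717·cos θ + -0.4145·sin θ = -0.0716
  γ=atan2(-0.4145,-0.0717)=-1.7421;  ψ=arccos(-0.1701)=1.7417;  θ1=γ+ψ≈-0.0004
arm 2 (φ=120.0°): x'=-0.2205, y'=-0.0363
  e−x'=0.2905;  (l²−L²−(e−x')²−y'²−z²)/2L = -0.3251
  √(A²+B²)=0.5062;  θ2 = -0.9595+2.2683 ≈ 1.3088
rotate P by −φ3: (0.0788, 0.2091, -0.4145)
  A=-0.0088, B=-0.4145, C=(l²−L²−A²−y'²−z²)/(2L)=-0.1156
  √(A²+B²)=0.4146;  θ3 = -1.5920+1.8533 ≈ 0.2613

θ₁ = -0.0004, θ₂ = 1.3088, θ₃ = 0.2613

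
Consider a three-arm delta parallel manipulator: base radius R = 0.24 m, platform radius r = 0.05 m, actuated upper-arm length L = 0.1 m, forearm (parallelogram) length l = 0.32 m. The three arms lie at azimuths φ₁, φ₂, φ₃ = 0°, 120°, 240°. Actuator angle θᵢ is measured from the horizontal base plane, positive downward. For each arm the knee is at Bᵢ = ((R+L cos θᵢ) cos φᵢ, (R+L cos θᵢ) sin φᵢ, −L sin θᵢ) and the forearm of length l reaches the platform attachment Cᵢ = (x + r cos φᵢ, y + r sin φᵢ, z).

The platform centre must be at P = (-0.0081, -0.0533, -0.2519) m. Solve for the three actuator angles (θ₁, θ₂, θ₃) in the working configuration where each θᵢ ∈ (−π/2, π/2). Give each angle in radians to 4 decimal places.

rotate P by −φ1: (-0.0081, -0.0533, -0.2519)
  A=0.1981, B=-0.2519, C=(l²−L²−A²−y'²−z²)/(2L)=-0.0657
  γ=atan2(-0.2519,0.1981)=-0.9044;  ψ=arccos(-0.2050)=1.7772;  θ1=γ+ψ≈0.8729
rotate P by −φ2: (-0.0421, 0.0337, -0.2519)
  A cos θ + B sin θ = C:  0.2321·cos θ + -0.2519·sin θ = -0.1303
  θ2 = atan2(B,A) + arccos(C/0.3425) = 1.1348
rotate P by −φ3: (0.0502, 0.0196, -0.2519)
  e−x'=0.1398;  (l²−L²−(e−x')²−y'²−z²)/2L = 0.0451
  √(A²+B²)=0.2881;  θ3 = -1.0642+1.4136 ≈ 0.3494

θ₁ = 0.8729, θ₂ = 1.1348, θ₃ = 0.3494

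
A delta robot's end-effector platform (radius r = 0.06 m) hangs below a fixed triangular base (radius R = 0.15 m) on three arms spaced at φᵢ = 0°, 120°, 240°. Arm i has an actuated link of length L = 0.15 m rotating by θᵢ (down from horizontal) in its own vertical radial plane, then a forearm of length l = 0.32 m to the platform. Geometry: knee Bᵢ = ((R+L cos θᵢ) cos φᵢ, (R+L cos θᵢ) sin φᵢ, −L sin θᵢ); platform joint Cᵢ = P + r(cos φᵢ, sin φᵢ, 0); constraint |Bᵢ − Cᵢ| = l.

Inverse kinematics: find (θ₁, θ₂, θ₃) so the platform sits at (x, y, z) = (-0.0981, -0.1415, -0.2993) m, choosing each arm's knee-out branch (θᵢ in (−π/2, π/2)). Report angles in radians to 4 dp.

φ1=0.0° → target in arm frame (-0.0981, -0.1415)
  e−x'=0.1881;  (l²−L²−(e−x')²−y'²−z²)/2L = -0.2169
  √(A²+B²)=0.3535;  θ1 = -1.0097+2.2316 ≈ 1.2218
arm 2 (φ=120.0°): x'=-0.0735, y'=0.1557
  A=0.1635, B=-0.2993, C=(l²−L²−A²−y'²−z²)/(2L)=-0.2022
  γ=atan2(-0.2993,0.1635)=-1.0708;  ψ=arccos(-0.5928)=2.2054;  θ2=γ+ψ≈1.1345
rotate P by −φ3: (0.1716, -0.0142, -0.2993)
  A=-0.0816, B=-0.2993, C=(l²−L²−A²−y'²−z²)/(2L)=-0.0551
  γ=atan2(-0.2993,-0.0816)=-1.8369;  ψ=arccos(-0.1777)=1.7495;  θ3=γ+ψ≈-0.0875

θ₁ = 1.2218, θ₂ = 1.1345, θ₃ = -0.0875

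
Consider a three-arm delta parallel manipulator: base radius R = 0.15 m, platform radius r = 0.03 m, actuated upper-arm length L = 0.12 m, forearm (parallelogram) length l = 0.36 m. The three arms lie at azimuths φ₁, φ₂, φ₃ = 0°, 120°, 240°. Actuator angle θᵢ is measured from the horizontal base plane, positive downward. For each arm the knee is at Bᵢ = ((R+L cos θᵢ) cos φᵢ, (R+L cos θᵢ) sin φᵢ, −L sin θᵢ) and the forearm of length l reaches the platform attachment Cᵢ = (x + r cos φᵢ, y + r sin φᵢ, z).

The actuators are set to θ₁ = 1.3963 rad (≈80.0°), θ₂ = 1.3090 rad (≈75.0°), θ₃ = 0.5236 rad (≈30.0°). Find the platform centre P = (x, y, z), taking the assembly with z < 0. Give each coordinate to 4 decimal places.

(-0.0636, -0.0888, -0.4009)

S1 = (0.1408·cos0.0°, 0.1408·sin0.0°, -0.1182) = (0.1408, 0.0000, -0.1182)
φ2=120.0°: virtual centre (-0.0755, 0.1308, -0.1159), radius l
S3 = (0.2239·cos240.0°, 0.2239·sin240.0°, -0.0600) = (-0.1120, -0.1939, -0.0600)
|S₂|²−|S₁|² = 0.0025;  |S₃|²−|S₁|² = 0.0199
plane₁₂: -0.4327x+0.2616y+0.0045z = 0.0025
det = 0.3001;  x = -0.0206+0.1073z,  y = -0.0246+0.1601z
quadratic in z: (1.0372)z²+(0.1938)z+(-0.0890)=0, √Δ=0.6377 → z ∈ {-0.4009, 0.2140}; z = -0.4009 (taking z<0)
x = -0.0636, y = -0.0888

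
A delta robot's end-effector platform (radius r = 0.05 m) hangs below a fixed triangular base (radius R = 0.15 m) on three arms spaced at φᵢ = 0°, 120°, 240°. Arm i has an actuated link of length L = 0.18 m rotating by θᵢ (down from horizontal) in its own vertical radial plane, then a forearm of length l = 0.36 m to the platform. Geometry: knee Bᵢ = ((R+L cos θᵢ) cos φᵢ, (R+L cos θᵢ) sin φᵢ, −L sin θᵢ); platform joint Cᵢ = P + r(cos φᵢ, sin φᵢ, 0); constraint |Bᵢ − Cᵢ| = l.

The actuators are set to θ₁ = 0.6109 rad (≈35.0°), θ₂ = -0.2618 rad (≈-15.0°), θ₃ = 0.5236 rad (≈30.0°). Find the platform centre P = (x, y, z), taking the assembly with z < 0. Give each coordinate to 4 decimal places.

O1 = (0.2474·cos0.0°, 0.2474·sin0.0°, -0.1032) = (0.2474, 0.0000, -0.1032)
O2 = (0.2739·cos120.0°, 0.2739·sin120.0°, 0.0466) = (-0.1369, 0.2372, 0.0466)
O3 = (0.2559·cos240.0°, 0.2559·sin240.0°, -0.0900) = (-0.1279, -0.2216, -0.0900)
|O₂|²−|O₁|² = 0.0053;  |O₃|²−|O₁|² = 0.0017
plane₁₂: -0.7688x+0.4744y+0.2997z = 0.0053
det = 0.6968;  x = -0.0045+0.2086z,  y = 0.0038+-0.2936z
quadratic in z: (1.1297)z²+(0.0991)z+(-0.0554)=0, √Δ=0.5103 → z ∈ {-0.2697, 0.1820}; z = -0.2697 (taking z<0)
x = -0.0608, y = 0.0830

(-0.0608, 0.0830, -0.2697)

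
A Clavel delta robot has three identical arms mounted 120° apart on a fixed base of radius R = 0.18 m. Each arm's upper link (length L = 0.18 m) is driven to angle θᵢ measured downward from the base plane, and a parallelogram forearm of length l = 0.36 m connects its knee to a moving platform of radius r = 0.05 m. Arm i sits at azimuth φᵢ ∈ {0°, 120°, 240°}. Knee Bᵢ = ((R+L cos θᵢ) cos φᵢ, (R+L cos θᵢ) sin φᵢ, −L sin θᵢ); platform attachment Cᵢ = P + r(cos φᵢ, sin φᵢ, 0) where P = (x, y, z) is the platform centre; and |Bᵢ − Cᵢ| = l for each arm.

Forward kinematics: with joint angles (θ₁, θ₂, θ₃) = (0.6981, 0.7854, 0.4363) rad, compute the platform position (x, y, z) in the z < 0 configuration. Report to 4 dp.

(-0.0123, -0.0455, -0.3371)

S1 = (0.2679·cos0.0°, 0.2679·sin0.0°, -0.1157) = (0.2679, 0.0000, -0.1157)
S2 = (0.2573·cos120.0°, 0.2573·sin120.0°, -0.1273) = (-0.1286, 0.2228, -0.1273)
S3 = (0.2931·cos240.0°, 0.2931·sin240.0°, -0.0761) = (-0.1466, -0.2539, -0.0761)
subtract pairs → two planes through P
[-0.7931 0.4456 -0.0232]·P = -0.0028;  [-0.8289 -0.5077 0.0793]·P = 0.0066
Cramer: x(z) = -0.0020+0.0305z;  y(z) = -0.0097+0.1063z
into |P−S₁|² = l²: 1.0122z² + 0.2129z + -0.0433 = 0;  Δ = 0.2206;  z = -0.3371 or 0.1269 → z<0 root = -0.3371
x = -0.0123, y = -0.0455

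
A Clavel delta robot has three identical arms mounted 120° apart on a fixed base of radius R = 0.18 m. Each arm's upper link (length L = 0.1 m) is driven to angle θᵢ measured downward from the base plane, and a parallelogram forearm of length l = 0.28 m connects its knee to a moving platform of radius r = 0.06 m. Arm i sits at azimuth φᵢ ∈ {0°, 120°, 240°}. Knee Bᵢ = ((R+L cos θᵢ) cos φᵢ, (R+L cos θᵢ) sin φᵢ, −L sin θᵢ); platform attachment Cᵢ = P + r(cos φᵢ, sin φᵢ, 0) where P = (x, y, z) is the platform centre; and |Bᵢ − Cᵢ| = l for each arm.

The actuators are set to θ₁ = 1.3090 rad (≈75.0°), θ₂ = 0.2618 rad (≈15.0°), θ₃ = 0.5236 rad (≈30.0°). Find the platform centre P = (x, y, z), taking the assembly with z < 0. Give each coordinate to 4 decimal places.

(-0.0888, 0.0184, -0.2481)

O1 = (0.1459·cos0.0°, 0.1459·sin0.0°, -0.0966) = (0.1459, 0.0000, -0.0966)
arm 2 at φ=120.0°: e+L cos θ2 = 0.2166;  O2 = (-0.1083, 0.1876, -0.0259)
φ3=240.0°: virtual centre (-0.1033, -0.1789, -0.0500), radius l
eliminate P² terms by subtracting sphere 1 from 2 and 3
plane₁₂: -0.5084x+0.3751y+0.1414z = 0.0170
Cramer: x(z) = -0.0313+0.2320z;  y(z) = 0.0028-0.0626z
quadratic in z: (1.0577)z²+(0.1106)z+(-0.0377)=0, √Δ=0.4143 → z ∈ {-0.2481, 0.1435}; z = -0.2481 (taking z<0)
x = -0.0888, y = 0.0184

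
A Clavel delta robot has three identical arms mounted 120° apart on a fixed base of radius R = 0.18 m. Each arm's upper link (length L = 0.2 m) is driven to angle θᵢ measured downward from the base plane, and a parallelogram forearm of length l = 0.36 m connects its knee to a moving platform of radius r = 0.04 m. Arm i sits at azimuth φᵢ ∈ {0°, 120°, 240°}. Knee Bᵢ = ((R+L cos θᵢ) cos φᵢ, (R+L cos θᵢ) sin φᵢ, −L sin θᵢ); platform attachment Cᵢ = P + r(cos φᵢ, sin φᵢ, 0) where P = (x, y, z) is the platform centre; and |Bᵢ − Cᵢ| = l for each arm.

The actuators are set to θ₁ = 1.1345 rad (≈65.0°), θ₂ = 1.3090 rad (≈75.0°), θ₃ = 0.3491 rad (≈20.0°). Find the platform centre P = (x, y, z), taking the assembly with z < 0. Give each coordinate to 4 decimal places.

(-0.0442, -0.1399, -0.3758)

O1 = (0.2245·cos0.0°, 0.2245·sin0.0°, -0.1813) = (0.2245, 0.0000, -0.1813)
O2 = (0.1918·cos120.0°, 0.1918·sin120.0°, -0.1932) = (-0.0959, 0.1661, -0.1932)
O3 = (0.3279·cos240.0°, 0.3279·sin240.0°, -0.0684) = (-0.1640, -0.2840, -0.0684)
|O₂|²−|O₁|² = -0.0092;  |O₃|²−|O₁|² = 0.0290
plane₁₂: -0.6408x+0.3321y+-0.0238z = -0.0092
Cramer: x(z) = -0.0071+0.0987z;  y(z) = -0.0413+0.2623z
quadratic in z: (1.0785)z²+(0.2951)z+(-0.0414)=0, √Δ=0.5155 → z ∈ {-0.3758, 0.1021}; z = -0.3758 (taking z<0)
x = -0.0442, y = -0.1399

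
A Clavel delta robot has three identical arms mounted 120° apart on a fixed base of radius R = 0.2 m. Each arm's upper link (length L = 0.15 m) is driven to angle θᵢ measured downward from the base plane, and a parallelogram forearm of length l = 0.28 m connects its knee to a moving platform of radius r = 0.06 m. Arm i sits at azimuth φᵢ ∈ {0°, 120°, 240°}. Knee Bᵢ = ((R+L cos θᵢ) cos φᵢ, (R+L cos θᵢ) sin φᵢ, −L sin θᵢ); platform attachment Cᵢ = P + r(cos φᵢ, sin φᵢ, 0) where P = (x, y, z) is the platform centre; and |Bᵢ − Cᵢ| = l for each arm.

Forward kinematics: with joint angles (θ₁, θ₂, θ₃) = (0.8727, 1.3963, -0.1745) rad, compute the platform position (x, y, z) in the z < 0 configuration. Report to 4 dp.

(-0.0058, -0.1231, -0.1824)

arm 1 at φ=0.0°: ρ1 = 0.2364;  centre 1 = (0.2364, 0.0000, -0.1149)
centre 2 = (0.1660·cos120.0°, 0.1660·sin120.0°, -0.1477) = (-0.0830, 0.1438, -0.1477)
centre 3 = (0.2877·cos240.0°, 0.2877·sin240.0°, 0.0260) = (-0.1439, -0.2492, 0.0260)
eliminate P² terms by subtracting sphere 1 from 2 and 3
plane₁₂: -0.6389x+0.2876y+-0.0656z = -0.0197
Cramer: x(z) = 0.0106+0.0901z;  y(z) = -0.0450+0.4282z
quadratic in z: (1.1915)z²+(0.1506)z+(-0.0122)=0, √Δ=0.2841 → z ∈ {-0.1824, 0.0560}; z = -0.1824 (taking z<0)
x = -0.0058, y = -0.1231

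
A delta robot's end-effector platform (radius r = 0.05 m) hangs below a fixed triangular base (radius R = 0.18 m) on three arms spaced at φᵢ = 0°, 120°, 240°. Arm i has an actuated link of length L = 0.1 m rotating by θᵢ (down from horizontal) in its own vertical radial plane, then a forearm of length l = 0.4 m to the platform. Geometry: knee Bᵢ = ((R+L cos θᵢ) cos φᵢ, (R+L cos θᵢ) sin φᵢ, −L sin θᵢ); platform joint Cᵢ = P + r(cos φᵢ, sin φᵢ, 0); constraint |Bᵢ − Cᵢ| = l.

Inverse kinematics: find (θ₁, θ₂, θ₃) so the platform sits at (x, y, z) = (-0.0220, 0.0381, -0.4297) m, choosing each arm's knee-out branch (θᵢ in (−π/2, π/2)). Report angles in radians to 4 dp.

φ1=0.0° → target in arm frame (-0.0220, 0.0381)
  e−x'=0.1520;  (l²−L²−(e−x')²−y'²−z²)/2L = -0.2960
  θ1 = atan2(B,A) + arccos(C/0.4558) = 1.0468
φ2=120.0° → target in arm frame (0.0440, 0.0000)
  e−x'=0.0860;  (l²−L²−(e−x')²−y'²−z²)/2L = -0.2102
  √(A²+B²)=0.4382;  θ2 = -1.3733+2.0711 ≈ 0.6978
arm 3 (φ=240.0°): x'=-0.0220, y'=-0.0381
  A cos θ + B sin θ = C:  0.1520·cos θ + -0.4297·sin θ = -0.2960
  θ3 = atan2(B,A) + arccos(C/0.4558) = 1.0468

θ₁ = 1.0468, θ₂ = 0.6978, θ₃ = 1.0468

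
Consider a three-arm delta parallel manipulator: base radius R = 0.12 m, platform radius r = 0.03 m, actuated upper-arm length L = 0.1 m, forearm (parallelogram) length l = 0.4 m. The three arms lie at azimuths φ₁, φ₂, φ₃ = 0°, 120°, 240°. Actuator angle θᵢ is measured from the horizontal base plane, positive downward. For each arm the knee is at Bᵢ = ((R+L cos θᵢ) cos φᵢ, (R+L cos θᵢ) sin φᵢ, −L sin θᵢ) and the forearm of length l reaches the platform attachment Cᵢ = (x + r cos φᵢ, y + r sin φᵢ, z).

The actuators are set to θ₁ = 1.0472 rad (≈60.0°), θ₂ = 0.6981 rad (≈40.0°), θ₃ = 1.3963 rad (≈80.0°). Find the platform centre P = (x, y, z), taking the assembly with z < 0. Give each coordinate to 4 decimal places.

(0.0008, 0.0876, -0.4512)

φ1=0.0°: virtual centre (0.1400, 0.0000, -0.0866), radius l
arm 2 at φ=120.0°: ρ2 = 0.1666;  centre 2 = (-0.0833, 0.1443, -0.0643)
arm 3 at φ=240.0°: ρ3 = 0.1074;  centre 3 = (-0.0537, -0.0930, -0.0985)
|centre ₂|²−|centre ₁|² = 0.0048;  |centre ₃|²−|centre ₁|² = -0.0059
plane₁₂: -0.4466x+0.2886y+0.0447z = 0.0048
det = 0.1948;  x = 0.0041+0.0074z,  y = 0.0230+-0.1432z
sphere 1 gives Az²+Bz+C=0 with A=1.0206, B=0.1646, C=-0.1335;  B²−4AC=0.5721;  roots -0.4512, 0.2899;  negative root z = -0.4512
x = 0.0008, y = 0.0876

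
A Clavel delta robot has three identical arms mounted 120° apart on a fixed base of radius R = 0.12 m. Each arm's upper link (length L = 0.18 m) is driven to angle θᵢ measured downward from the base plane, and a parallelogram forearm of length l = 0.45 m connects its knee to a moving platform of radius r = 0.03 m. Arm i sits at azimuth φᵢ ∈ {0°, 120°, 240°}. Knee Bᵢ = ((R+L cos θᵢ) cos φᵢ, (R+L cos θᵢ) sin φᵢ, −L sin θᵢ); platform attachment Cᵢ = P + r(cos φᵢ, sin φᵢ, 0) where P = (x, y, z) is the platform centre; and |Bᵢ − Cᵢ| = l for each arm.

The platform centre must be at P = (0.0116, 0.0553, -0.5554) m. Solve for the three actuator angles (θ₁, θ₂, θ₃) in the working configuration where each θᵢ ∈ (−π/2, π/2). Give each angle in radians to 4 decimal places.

θ₁ = 0.9598, θ₂ = 0.8727, θ₃ = 1.1343

rotate P by −φ1: (0.0116, 0.0553, -0.5554)
  A=0.0784, B=-0.5554, C=(l²−L²−A²−y'²−z²)/(2L)=-0.4099
  √(A²+B²)=0.5609;  θ1 = -1.4306+2.3903 ≈ 0.9598
φ2=120.0° → target in arm frame (0.0421, -0.0377)
  e−x'=0.0479;  (l²−L²−(e−x')²−y'²−z²)/2L = -0.3947
  √(A²+B²)=0.5575;  θ2 = -1.4847+2.3575 ≈ 0.8727
φ3=240.0° → target in arm frame (-0.0537, -0.0176)
  A=0.1437, B=-0.5554, C=(l²−L²−A²−y'²−z²)/(2L)=-0.4426
  √(A²+B²)=0.5737;  θ3 = -1.3176+2.4519 ≈ 1.1343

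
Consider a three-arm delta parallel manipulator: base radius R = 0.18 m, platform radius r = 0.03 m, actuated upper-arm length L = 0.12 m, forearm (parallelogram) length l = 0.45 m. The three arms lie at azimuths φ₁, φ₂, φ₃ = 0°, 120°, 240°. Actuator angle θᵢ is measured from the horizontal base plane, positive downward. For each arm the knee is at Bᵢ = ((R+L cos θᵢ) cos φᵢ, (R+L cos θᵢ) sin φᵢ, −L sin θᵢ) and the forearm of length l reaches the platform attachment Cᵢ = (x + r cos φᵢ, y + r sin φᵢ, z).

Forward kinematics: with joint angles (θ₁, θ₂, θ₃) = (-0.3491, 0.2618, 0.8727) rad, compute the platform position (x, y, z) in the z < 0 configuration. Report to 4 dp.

φ1=0.0°: virtual centre (0.2628, 0.0000, 0.0410), radius l
S2 = (0.2659·cos120.0°, 0.2659·sin120.0°, -0.0311) = (-0.1330, 0.2303, -0.0311)
φ3=240.0°: virtual centre (-0.1136, -0.1967, -0.0919), radius l
subtract pairs → two planes through P
plane₁₂: -0.7914x+0.4606y+-0.1442z = 0.0009
det = 0.6580;  x = 0.0069+-0.2724z,  y = 0.0139+-0.1549z
into |P−S₁|² = l²: 1.0982z² + 0.0530z + -0.1352 = 0;  Δ = 0.5965;  z = -0.3758 or 0.3275 → z<0 root = -0.3758
x = 0.1093, y = 0.0722

(0.1093, 0.0722, -0.3758)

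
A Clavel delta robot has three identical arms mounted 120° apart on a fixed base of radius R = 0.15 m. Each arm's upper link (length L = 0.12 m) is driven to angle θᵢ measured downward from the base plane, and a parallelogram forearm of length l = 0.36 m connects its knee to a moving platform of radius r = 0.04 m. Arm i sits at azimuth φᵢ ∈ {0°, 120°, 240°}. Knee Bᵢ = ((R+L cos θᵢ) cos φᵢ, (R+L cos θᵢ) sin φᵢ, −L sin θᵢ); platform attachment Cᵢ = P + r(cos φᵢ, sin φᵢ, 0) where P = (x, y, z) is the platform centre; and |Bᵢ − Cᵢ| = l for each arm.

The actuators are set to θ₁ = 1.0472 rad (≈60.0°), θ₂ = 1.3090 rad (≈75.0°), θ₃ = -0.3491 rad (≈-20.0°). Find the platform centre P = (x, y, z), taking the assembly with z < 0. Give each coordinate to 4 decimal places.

(-0.0612, -0.1776, -0.3151)

centre 1 = (0.1700·cos0.0°, 0.1700·sin0.0°, -0.1039) = (0.1700, 0.0000, -0.1039)
arm 2 at φ=120.0°: ρ2 = 0.1411;  centre 2 = (-0.0705, 0.1222, -0.1159)
arm 3 at φ=240.0°: ρ3 = 0.2228;  centre 3 = (-0.1114, -0.1929, 0.0410)
subtract pairs → two planes through P
[-0.4811 0.2443 -0.0240]·P = -0.0064;  [-0.5628 -0.3858 0.2899]·P = 0.0116
Cramer: x(z) = -0.0012+0.1906z;  y(z) = -0.0284+0.4734z
quadratic in z: (1.2605)z²+(0.1157)z+(-0.0887)=0, √Δ=0.6787 → z ∈ {-0.3151, 0.2233}; z = -0.3151 (taking z<0)
x = -0.0612, y = -0.1776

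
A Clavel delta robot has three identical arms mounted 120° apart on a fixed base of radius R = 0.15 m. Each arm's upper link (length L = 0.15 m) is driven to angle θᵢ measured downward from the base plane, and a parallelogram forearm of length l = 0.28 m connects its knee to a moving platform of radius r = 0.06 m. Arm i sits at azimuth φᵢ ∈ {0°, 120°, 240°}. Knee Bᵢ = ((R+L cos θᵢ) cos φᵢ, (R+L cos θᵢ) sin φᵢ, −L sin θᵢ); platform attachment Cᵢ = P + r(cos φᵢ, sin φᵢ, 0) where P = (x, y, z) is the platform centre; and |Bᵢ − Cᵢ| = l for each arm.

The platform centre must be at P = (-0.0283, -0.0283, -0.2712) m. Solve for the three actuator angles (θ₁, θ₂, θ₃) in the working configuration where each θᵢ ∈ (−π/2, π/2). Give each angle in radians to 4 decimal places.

rotate P by −φ1: (-0.0283, -0.0283, -0.2712)
  A=0.1183, B=-0.2712, C=(l²−L²−A²−y'²−z²)/(2L)=-0.1082
  γ=atan2(-0.2712,0.1183)=-1.1595;  ψ=arccos(-0.3655)=1.9450;  θ1=γ+ψ≈0.7855
φ2=120.0° → target in arm frame (-0.0104, 0.0387)
  A=0.1004, B=-0.2712, C=(l²−L²−A²−y'²−z²)/(2L)=-0.0974
  θ2 = atan2(B,A) + arccos(C/0.2892) = 0.6979
φ3=240.0° → target in arm frame (0.0387, -0.0104)
  A cos θ + B sin θ = C:  0.0513·cos θ + -0.2712·sin θ = -0.0680
  θ3 = atan2(B,A) + arccos(C/0.2760) = 0.4359

θ₁ = 0.7855, θ₂ = 0.6979, θ₃ = 0.4359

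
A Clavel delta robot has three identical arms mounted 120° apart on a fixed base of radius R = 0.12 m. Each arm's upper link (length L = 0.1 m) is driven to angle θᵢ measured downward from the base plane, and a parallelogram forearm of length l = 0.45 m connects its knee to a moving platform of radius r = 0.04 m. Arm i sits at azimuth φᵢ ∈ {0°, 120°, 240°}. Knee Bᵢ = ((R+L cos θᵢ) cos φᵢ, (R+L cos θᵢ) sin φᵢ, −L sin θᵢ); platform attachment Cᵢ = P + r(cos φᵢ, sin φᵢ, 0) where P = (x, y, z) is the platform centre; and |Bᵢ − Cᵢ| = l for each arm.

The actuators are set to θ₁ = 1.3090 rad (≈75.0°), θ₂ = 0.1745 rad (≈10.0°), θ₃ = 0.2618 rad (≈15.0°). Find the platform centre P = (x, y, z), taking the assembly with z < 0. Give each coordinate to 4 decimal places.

(-0.1953, 0.0118, -0.4307)

O1 = (0.1059·cos0.0°, 0.1059·sin0.0°, -0.0966) = (0.1059, 0.0000, -0.0966)
φ2=120.0°: virtual centre (-0.0892, 0.1546, -0.0174), radius l
arm 3 at φ=240.0°: e+L cos θ3 = 0.1766;  O3 = (-0.0883, -0.1529, -0.0259)
|O₂|²−|O₁|² = 0.0116;  |O₃|²−|O₁|² = 0.0113
plane₁₂: -0.3902x+0.3091y+0.1585z = 0.0116
Cramer: x(z) = -0.0294+0.3850z;  y(z) = 0.0004-0.0265z
sphere 1 gives Az²+Bz+C=0 with A=1.1490, B=0.0889, C=-0.1749;  B²−4AC=0.8115;  roots -0.4307, 0.3533;  negative root z = -0.4307
x = -0.1953, y = 0.0118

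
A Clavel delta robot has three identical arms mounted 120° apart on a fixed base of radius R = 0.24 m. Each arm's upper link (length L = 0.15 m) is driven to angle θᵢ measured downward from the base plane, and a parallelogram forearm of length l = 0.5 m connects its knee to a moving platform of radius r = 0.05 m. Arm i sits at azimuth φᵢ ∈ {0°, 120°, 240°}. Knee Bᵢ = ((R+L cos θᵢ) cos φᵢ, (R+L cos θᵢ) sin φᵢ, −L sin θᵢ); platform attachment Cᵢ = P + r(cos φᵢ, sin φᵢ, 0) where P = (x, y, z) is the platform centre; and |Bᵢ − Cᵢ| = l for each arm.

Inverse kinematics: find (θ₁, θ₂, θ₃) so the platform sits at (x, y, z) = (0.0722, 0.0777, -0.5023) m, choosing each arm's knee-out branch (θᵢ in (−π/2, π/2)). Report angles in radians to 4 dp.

rotate P by −φ1: (0.0722, 0.0777, -0.5023)
  e−x'=0.1178;  (l²−L²−(e−x')²−y'²−z²)/2L = -0.1491
  θ1 = atan2(B,A) + arccos(C/0.5159) = 0.5235
rotate P by −φ2: (0.0312, -0.1014, -0.5023)
  A cos θ + B sin θ = C:  0.1588·cos θ + -0.5023·sin θ = -0.2010
  θ2 = atan2(B,A) + arccos(C/0.5268) = 0.6977
rotate P by −φ3: (-0.1034, 0.0237, -0.5023)
  e−x'=0.2934;  (l²−L²−(e−x')²−y'²−z²)/2L = -0.3715
  √(A²+B²)=0.5817;  θ3 = -1.0422+2.2635 ≈ 1.2213

θ₁ = 0.5235, θ₂ = 0.6977, θ₃ = 1.2213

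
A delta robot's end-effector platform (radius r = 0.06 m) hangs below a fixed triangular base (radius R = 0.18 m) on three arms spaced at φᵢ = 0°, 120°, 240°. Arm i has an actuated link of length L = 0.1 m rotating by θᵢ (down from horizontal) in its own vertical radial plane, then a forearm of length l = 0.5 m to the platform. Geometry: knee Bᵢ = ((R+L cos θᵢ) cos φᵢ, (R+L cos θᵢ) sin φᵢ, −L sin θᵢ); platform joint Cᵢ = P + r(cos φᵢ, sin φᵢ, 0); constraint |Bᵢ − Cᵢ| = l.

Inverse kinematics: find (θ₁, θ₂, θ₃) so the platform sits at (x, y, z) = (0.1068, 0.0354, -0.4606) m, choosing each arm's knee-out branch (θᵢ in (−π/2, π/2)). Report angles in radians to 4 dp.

θ₁ = -0.2621, θ₂ = 0.3490, θ₃ = 0.6106

arm 1 (φ=0.0°): x'=0.1068, y'=0.0354
  A cos θ + B sin θ = C:  0.0132·cos θ + -0.4606·sin θ = 0.1321
  √(A²+B²)=0.4608;  θ1 = -1.5421+1.2800 ≈ -0.2621
rotate P by −φ2: (-0.0227, -0.1102, -0.4606)
  e−x'=0.1427;  (l²−L²−(e−x')²−y'²−z²)/2L = -0.0234
  θ2 = atan2(B,A) + arccos(C/0.4822) = 0.3490
rotate P by −φ3: (-0.0841, 0.0748, -0.4606)
  A cos θ + B sin θ = C:  0.2041·cos θ + -0.4606·sin θ = -0.0969
  γ=atan2(-0.4606,0.2041)=-1.1538;  ψ=arccos(-0.1924)=1.7644;  θ3=γ+ψ≈0.6106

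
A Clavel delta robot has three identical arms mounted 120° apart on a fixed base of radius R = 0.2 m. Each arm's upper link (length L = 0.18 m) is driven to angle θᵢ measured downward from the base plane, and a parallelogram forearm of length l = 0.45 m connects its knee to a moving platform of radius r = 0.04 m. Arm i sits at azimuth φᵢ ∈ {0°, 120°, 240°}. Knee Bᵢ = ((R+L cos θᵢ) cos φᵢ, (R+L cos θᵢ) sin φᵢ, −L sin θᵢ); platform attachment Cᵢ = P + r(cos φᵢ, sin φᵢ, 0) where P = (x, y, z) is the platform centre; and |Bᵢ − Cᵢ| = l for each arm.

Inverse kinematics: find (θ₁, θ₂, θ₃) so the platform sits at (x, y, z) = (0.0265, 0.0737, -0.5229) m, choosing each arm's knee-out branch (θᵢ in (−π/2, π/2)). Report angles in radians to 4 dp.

θ₁ = 0.9596, θ₂ = 0.8726, θ₃ = 1.3089

φ1=0.0° → target in arm frame (0.0265, 0.0737)
  e−x'=0.1335;  (l²−L²−(e−x')²−y'²−z²)/2L = -0.3516
  θ1 = atan2(B,A) + arccos(C/0.5397) = 0.9596
φ2=120.0° → target in arm frame (0.0506, -0.0598)
  A cos θ + B sin θ = C:  0.1094·cos θ + -0.5229·sin θ = -0.3302
  θ2 = atan2(B,A) + arccos(C/0.5342) = 0.8726
φ3=240.0° → target in arm frame (-0.0771, -0.0139)
  A cos θ + B sin θ = C:  0.2371·cos θ + -0.5229·sin θ = -0.4437
  θ3 = atan2(B,A) + arccos(C/0.5741) = 1.3089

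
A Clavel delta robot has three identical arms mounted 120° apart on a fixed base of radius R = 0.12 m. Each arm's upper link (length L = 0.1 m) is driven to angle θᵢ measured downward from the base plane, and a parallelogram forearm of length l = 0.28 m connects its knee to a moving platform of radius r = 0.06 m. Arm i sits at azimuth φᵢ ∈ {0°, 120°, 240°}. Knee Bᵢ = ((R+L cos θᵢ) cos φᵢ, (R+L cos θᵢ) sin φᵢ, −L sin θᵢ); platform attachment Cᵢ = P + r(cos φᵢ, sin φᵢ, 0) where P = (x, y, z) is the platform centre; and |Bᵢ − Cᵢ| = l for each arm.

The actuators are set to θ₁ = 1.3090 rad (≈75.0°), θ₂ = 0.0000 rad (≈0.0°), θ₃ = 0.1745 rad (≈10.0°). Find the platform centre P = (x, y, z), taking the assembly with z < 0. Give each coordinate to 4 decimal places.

arm 1 at φ=0.0°: ρ1 = 0.0859;  O1 = (0.0859, 0.0000, -0.0966)
arm 2 at φ=120.0°: ρ2 = 0.1600;  O2 = (-0.0800, 0.1386, 0.0000)
arm 3 at φ=240.0°: ρ3 = 0.1585;  O3 = (-0.0792, -0.1372, -0.0174)
eliminate P² terms by subtracting sphere 1 from 2 and 3
plane₁₂: -0.3318x+0.2771y+0.1932z = 0.0089
det = 0.1826;  x = -0.0266+0.5309z,  y = 0.0003+-0.0615z
sphere 1 gives Az²+Bz+C=0 with A=1.2857, B=0.0737, C=-0.0564;  B²−4AC=0.2956;  roots -0.2401, 0.1828;  negative root z = -0.2401
x = -0.1541, y = 0.0150

(-0.1541, 0.0150, -0.2401)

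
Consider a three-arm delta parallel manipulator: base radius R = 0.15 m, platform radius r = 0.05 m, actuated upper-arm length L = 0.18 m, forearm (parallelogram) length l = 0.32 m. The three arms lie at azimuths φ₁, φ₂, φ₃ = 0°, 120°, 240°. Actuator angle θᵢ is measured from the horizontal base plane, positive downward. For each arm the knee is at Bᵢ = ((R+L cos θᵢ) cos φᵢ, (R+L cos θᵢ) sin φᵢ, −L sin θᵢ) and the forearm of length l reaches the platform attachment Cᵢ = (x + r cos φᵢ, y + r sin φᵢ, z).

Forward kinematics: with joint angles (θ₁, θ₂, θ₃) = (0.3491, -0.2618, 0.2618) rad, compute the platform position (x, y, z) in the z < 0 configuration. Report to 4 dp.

(-0.0278, 0.0345, -0.1757)

centre 1 = (0.2691·cos0.0°, 0.2691·sin0.0°, -0.0616) = (0.2691, 0.0000, -0.0616)
φ2=120.0°: virtual centre (-0.1369, 0.2372, 0.0466), radius l
centre 3 = (0.2739·cos240.0°, 0.2739·sin240.0°, -0.0466) = (-0.1369, -0.2372, -0.0466)
|centre ₂|²−|centre ₁|² = 0.0009;  |centre ₃|²−|centre ₁|² = 0.0009
plane₁₂: -0.8122x+0.4744y+0.2163z = 0.0009
det = 0.7705;  x = -0.0012+0.1516z,  y = 0.0000+-0.1964z
into |P−centre ₁|² = l²: 1.0616z² + 0.0412z + -0.0255 = 0;  Δ = 0.1102;  z = -0.1757 or 0.1369 → z<0 root = -0.1757
x = -0.0278, y = 0.0345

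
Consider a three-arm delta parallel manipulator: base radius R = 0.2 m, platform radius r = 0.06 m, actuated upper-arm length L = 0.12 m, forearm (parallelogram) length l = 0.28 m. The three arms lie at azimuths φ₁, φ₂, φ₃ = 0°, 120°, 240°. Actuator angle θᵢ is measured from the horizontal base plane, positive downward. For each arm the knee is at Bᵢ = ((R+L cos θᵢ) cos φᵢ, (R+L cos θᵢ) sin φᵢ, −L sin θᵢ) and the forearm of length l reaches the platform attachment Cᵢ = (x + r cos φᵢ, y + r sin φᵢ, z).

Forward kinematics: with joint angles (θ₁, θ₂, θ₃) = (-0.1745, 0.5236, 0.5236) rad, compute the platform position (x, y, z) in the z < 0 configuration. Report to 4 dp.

O1 = (0.2582·cos0.0°, 0.2582·sin0.0°, 0.0208) = (0.2582, 0.0000, 0.0208)
O2 = (0.2439·cos120.0°, 0.2439·sin120.0°, -0.0600) = (-0.1220, 0.2112, -0.0600)
arm 3 at φ=240.0°: ρ3 = 0.2439;  O3 = (-0.1220, -0.2112, -0.0600)
subtract pairs → two planes through P
plane₁₂: -0.7603x+0.4225y+-0.1617z = -0.0040
det = 0.6424;  x = 0.0052+-0.2126z,  y = 0.0000+0.0000z
into |P−O₁|² = l²: 1.0452z² + 0.0659z + -0.0140 = 0;  Δ = 0.0628;  z = -0.1514 or 0.0884 → z<0 root = -0.1514
x = 0.0375, y = 0.0000

(0.0375, 0.0000, -0.1514)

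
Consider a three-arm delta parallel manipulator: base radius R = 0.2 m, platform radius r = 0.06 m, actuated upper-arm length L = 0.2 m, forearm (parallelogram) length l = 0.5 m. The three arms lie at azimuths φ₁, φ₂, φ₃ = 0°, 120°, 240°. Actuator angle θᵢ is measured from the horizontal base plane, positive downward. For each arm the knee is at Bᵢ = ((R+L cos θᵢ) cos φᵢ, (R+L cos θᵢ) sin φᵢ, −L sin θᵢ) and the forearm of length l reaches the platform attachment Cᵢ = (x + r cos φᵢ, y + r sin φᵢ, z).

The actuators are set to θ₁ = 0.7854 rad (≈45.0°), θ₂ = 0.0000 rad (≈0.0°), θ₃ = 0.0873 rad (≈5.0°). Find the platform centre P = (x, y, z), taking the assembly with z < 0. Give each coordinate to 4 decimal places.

(-0.1391, 0.0123, -0.4116)

S1 = (0.2814·cos0.0°, 0.2814·sin0.0°, -0.1414) = (0.2814, 0.0000, -0.1414)
S2 = (0.3400·cos120.0°, 0.3400·sin120.0°, 0.0000) = (-0.1700, 0.2944, 0.0000)
φ3=240.0°: virtual centre (-0.1696, -0.2938, -0.0174), radius l
|S₂|²−|S₁|² = 0.0164;  |S₃|²−|S₁|² = 0.0162
linear system: -0.9028x+0.5889y = 0.0164−0.2828z; -0.9021x+-0.5876y = 0.0162−0.2480z
det = 1.0617;  x = -0.0181+0.2941z,  y = 0.0002+-0.0295z
into |P−S₁|² = l²: 1.0873z² + 0.1067z + -0.1403 = 0;  Δ = 0.6217;  z = -0.4116 or 0.3135 → z<0 root = -0.4116
x = -0.1391, y = 0.0123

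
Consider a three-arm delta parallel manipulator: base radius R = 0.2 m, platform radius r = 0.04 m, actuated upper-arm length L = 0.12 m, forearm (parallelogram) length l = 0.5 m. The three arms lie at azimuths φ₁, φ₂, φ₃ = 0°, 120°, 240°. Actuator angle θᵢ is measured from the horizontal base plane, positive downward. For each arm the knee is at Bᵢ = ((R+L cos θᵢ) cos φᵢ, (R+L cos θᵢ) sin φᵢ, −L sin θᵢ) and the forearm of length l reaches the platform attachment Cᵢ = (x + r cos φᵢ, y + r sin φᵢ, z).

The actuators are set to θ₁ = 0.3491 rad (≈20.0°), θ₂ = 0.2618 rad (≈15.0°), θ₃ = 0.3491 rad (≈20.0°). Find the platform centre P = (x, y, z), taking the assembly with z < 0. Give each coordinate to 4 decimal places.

arm 1 at φ=0.0°: ρ1 = 0.2728;  S1 = (0.2728, 0.0000, -0.0410)
arm 2 at φ=120.0°: ρ2 = 0.2759;  S2 = (-0.1380, 0.2389, -0.0311)
S3 = (0.2728·cos240.0°, 0.2728·sin240.0°, -0.0410) = (-0.1364, -0.2362, -0.0410)
eliminate P² terms by subtracting sphere 1 from 2 and 3
linear system: -0.8214x+0.4779y = 0.0010−0.0200z; -0.8183x+-0.4724y = 0.0000−0.0000z
Cramer: x(z) = -0.0006+0.0121z;  y(z) = 0.0011-0.0210z
into |P−S₁|² = l²: 1.0006z² + 0.0754z + -0.1736 = 0;  Δ = 0.7004;  z = -0.4559 or 0.3805 → z<0 root = -0.4559
x = -0.0061, y = 0.0106

(-0.0061, 0.0106, -0.4559)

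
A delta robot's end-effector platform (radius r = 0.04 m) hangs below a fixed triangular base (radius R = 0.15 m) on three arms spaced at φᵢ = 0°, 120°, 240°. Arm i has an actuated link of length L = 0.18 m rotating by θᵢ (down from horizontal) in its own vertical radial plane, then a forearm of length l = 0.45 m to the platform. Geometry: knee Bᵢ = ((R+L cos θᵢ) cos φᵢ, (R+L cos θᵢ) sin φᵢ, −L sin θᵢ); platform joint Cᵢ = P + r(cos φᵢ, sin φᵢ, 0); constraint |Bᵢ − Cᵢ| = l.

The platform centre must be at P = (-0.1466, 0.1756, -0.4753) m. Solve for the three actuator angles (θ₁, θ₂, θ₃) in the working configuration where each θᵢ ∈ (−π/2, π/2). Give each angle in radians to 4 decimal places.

rotate P by −φ1: (-0.1466, 0.1756, -0.4753)
  A cos θ + B sin θ = C:  0.2566·cos θ + -0.4753·sin θ = -0.4236
  γ=atan2(-0.4753,0.2566)=-1.0758;  ψ=arccos(-0.7842)=2.4722;  θ1=γ+ψ≈1.3964
rotate P by −φ2: (0.2254, 0.0392, -0.4753)
  e−x'=-0.1154;  (l²−L²−(e−x')²−y'²−z²)/2L = -0.1963
  θ2 = atan2(B,A) + arccos(C/0.4891) = 0.1748
rotate P by −φ3: (-0.0788, -0.2148, -0.4753)
  A=0.1888, B=-0.4753, C=(l²−L²−A²−y'²−z²)/(2L)=-0.3821
  γ=atan2(-0.4753,0.1888)=-1.1927;  ψ=arccos(-0.7472)=2.4146;  θ3=γ+ψ≈1.2219

θ₁ = 1.3964, θ₂ = 0.1748, θ₃ = 1.2219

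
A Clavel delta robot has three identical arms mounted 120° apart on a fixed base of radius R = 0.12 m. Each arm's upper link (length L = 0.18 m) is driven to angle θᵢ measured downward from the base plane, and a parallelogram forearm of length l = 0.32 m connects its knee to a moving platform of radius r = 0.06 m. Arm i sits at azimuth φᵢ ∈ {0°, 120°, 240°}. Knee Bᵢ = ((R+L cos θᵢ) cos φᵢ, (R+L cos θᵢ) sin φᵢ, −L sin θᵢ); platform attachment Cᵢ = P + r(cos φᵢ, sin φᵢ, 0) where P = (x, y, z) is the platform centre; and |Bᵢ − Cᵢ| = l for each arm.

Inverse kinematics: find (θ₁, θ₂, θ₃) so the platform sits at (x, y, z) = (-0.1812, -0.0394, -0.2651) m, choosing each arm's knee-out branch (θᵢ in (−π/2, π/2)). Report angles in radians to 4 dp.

φ1=0.0° → target in arm frame (-0.1812, -0.0394)
  A cos θ + B sin θ = C:  0.2412·cos θ + -0.2651·sin θ = -0.1667
  θ1 = atan2(B,A) + arccos(C/0.3584) = 1.2220
rotate P by −φ2: (0.0565, 0.1766, -0.2651)
  e−x'=0.0035;  (l²−L²−(e−x')²−y'²−z²)/2L = -0.0875
  γ=atan2(-0.2651,0.0035)=-1.5575;  ψ=arccos(-0.3299)=1.9070;  θ2=γ+ψ≈0.3495
rotate P by −φ3: (0.1247, -0.1372, -0.2651)
  e−x'=-0.0647;  (l²−L²−(e−x')²−y'²−z²)/2L = -0.0647
  √(A²+B²)=0.2729;  θ3 = -1.8103+1.8102 ≈ 0.0000

θ₁ = 1.2220, θ₂ = 0.3495, θ₃ = 0.0000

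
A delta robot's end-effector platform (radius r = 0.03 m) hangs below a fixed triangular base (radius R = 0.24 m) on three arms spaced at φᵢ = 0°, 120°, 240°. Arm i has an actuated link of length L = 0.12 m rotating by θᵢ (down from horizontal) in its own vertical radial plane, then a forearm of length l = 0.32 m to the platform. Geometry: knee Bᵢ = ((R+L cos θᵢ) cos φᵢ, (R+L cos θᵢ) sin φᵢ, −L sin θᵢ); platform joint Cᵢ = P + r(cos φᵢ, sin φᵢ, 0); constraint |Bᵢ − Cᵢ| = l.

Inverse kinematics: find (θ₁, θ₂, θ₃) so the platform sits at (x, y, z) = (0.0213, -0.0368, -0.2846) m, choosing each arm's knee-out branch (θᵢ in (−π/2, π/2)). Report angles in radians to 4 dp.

θ₁ = 0.9597, θ₂ = 1.3966, θ₃ = 0.9603

arm 1 (φ=0.0°): x'=0.0213, y'=-0.0368
  e−x'=0.1887;  (l²−L²−(e−x')²−y'²−z²)/2L = -0.1248
  γ=atan2(-0.2846,0.1887)=-0.9853;  ψ=arccos(-0.3656)=1.9450;  θ1=γ+ψ≈0.9597
φ2=120.0° → target in arm frame (-0.0425, 0.0000)
  A=0.2525, B=-0.2846, C=(l²−L²−A²−y'²−z²)/(2L)=-0.2365
  γ=atan2(-0.2846,0.2525)=-0.8451;  ψ=arccos(-0.6216)=2.2416;  θ2=γ+ψ≈1.3966
arm 3 (φ=240.0°): x'=0.0212, y'=0.0368
  A=0.1888, B=-0.2846, C=(l²−L²−A²−y'²−z²)/(2L)=-0.1250
  √(A²+B²)=0.3415;  θ3 = -0.9851+1.9454 ≈ 0.9603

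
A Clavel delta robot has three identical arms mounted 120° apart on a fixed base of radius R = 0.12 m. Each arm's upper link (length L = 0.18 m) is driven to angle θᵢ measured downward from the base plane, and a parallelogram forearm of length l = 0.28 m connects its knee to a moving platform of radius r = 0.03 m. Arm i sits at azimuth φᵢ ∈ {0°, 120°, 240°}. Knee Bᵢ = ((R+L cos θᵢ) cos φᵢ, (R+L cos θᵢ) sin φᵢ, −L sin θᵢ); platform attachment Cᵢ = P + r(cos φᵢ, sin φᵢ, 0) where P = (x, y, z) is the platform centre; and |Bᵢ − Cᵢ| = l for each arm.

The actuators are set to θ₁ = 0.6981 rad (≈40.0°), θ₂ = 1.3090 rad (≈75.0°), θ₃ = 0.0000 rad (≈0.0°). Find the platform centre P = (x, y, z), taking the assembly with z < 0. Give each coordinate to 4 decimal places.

O1 = (0.2279·cos0.0°, 0.2279·sin0.0°, -0.1157) = (0.2279, 0.0000, -0.1157)
O2 = (0.1366·cos120.0°, 0.1366·sin120.0°, -0.1739) = (-0.0683, 0.1183, -0.1739)
φ3=240.0°: virtual centre (-0.1350, -0.2338, 0.0000), radius l
eliminate P² terms by subtracting sphere 1 from 2 and 3
linear system: -0.5924x+0.2366y = -0.0164−-0.1163z; -0.7258x+-0.4677y = 0.0076−0.2314z
Cramer: x(z) = 0.0131+0.0007z;  y(z) = -0.0366+0.4936z
into |P−O₁|² = l²: 1.2437z² + 0.1950z + -0.0176 = 0;  Δ = 0.1253;  z = -0.2207 or 0.0640 → z<0 root = -0.2207
x = 0.0130, y = -0.1455

(0.0130, -0.1455, -0.2207)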